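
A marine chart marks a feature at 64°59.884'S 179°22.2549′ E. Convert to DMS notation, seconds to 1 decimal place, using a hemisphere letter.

Latitude: 59.88400′ → 59′ and 0.88400 × 60 = 53.040″
Longitude: 22.25490′ → 22′ and 0.25490 × 60 = 15.294″

64°59′53.0″ S, 179°22′15.3″ E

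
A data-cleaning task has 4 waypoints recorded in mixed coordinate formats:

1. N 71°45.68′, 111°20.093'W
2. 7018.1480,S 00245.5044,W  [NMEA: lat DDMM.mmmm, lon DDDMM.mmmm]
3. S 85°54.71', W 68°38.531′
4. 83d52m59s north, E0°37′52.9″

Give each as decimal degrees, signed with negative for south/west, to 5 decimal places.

Point 1:
  φ: 71 + 45.68/60 = 71.761333
  N → positive
  Longitude: 111 + 20.093/60 = 111.334883
  W → negative
Point 2:
  Latitude: degrees = first 2 digits = 70, minutes = 18.148; 70 + 18.148/60 = 70.302467
  hemisphere S, so the sign is −
  Lon: split at 3 digits → 002° and 45.5044′; 2 + 45.5044/60 = 2.758407
  hemisphere W, so the sign is −
Point 3:
  φ: 85 + 54.71/60 = 85.911833
  hemisphere S, so the sign is −
  Lon: 38.531′ = 0.642183°; total 68.642183
  hemisphere W, so the sign is −
Point 4:
  Lat: 83 + 52/60 + 59/3600 = 83.883056
  N → positive
  Longitude: 37′ + 52.9″ = 37.88167′; 0 + 37.88167/60 = 0.631361
  E ⇒ keep positive

1. 71.76133, -111.33488
2. -70.30247, -2.75841
3. -85.91183, -68.64218
4. 83.88306, 0.63136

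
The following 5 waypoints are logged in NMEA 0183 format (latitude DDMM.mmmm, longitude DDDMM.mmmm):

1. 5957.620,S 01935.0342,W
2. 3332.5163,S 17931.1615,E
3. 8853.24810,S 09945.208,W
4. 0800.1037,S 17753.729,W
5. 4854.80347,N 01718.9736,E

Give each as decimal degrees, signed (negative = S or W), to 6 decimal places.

Point 1:
  Lat: degrees = first 2 digits = 59, minutes = 57.62; 59 + 57.62/60 = 59.9603333
  S ⇒ negate
  Longitude: degrees = first 3 digits = 19, minutes = 35.0342; 19 + 35.0342/60 = 19.5839033
  hemisphere W, so the sign is −
Point 2:
  Lat: degrees = first 2 digits = 33, minutes = 32.5163; 33 + 32.5163/60 = 33.5419383
  S → negative
  Longitude: degrees = first 3 digits = 179, minutes = 31.1615; 179 + 31.1615/60 = 179.5193583
  E → positive
Point 3:
  Lat: degrees = first 2 digits = 88, minutes = 53.2481; 88 + 53.2481/60 = 88.8874683
  S → negative
  Lon: degrees = first 3 digits = 99, minutes = 45.208; 99 + 45.208/60 = 99.7534667
  W → negative
Point 4:
  Lat: split at 2 digits → 08° and 0.1037′; 8 + 0.1037/60 = 8.0017283
  S → negative
  Longitude: split at 3 digits → 177° and 53.729′; 177 + 53.729/60 = 177.8954833
  hemisphere W, so the sign is −
Point 5:
  Latitude: split at 2 digits → 48° and 54.80347′; 48 + 54.80347/60 = 48.9133912
  N → positive
  λ: split at 3 digits → 017° and 18.9736′; 17 + 18.9736/60 = 17.3162267
  E ⇒ keep positive

1. -59.960333, -19.583903
2. -33.541938, 179.519358
3. -88.887468, -99.753467
4. -8.001728, -177.895483
5. 48.913391, 17.316227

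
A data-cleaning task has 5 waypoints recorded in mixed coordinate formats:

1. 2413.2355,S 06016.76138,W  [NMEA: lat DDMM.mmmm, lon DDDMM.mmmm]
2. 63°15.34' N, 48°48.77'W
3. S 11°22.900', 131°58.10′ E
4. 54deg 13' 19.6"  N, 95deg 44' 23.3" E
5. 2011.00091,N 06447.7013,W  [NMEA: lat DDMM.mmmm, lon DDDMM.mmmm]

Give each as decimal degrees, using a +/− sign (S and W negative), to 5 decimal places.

Point 1:
  Latitude: split at 2 digits → 24° and 13.2355′; 24 + 13.2355/60 = 24.220592
  S → negative
  λ: degrees = first 3 digits = 60, minutes = 16.76138; 60 + 16.76138/60 = 60.279356
  hemisphere W, so the sign is −
Point 2:
  φ: 15.34′ = 0.255667°; total 63.255667
  N ⇒ keep positive
  Longitude: 48.77′ = 0.812833°; total 48.812833
  W → negative
Point 3:
  Latitude: 11 + 22.9/60 = 11.381667
  S → negative
  Longitude: 58.1′ = 0.968333°; total 131.968333
  E → positive
Point 4:
  φ: 54° + 13/60 + 19.6/3600 = 54 + 0.216667 + 0.005444 = 54.222111
  N → positive
  Lon: 44′ + 23.3″ = 44.38833′; 95 + 44.38833/60 = 95.739806
  E ⇒ keep positive
Point 5:
  Latitude: degrees = first 2 digits = 20, minutes = 11.00091; 20 + 11.00091/60 = 20.183349
  N → positive
  Longitude: degrees = first 3 digits = 64, minutes = 47.7013; 64 + 47.7013/60 = 64.795022
  W ⇒ negate

1. -24.22059, -60.27936
2. 63.25567, -48.81283
3. -11.38167, 131.96833
4. 54.22211, 95.73981
5. 20.18335, -64.79502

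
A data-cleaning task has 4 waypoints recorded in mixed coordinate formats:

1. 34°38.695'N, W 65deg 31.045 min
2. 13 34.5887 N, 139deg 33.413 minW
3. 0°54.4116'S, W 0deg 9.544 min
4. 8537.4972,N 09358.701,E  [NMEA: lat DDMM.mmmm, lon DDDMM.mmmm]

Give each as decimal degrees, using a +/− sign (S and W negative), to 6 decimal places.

1. 34.644917, -65.517417
2. 13.576478, -139.556883
3. -0.906860, -0.159067
4. 85.624953, 93.978350

Point 1:
  Latitude: 34 + 38.695/60 = 34.6449167
  N → positive
  Lon: 65 + 31.045/60 = 65.5174167
  W → negative
Point 2:
  Latitude: 34.5887′ = 0.576478°; total 13.5764783
  N ⇒ keep positive
  Longitude: 139 + 33.413/60 = 139.5568833
  W ⇒ negate
Point 3:
  Latitude: 54.4116′ = 0.906860°; total 0.9068600
  hemisphere S, so the sign is −
  Longitude: 0 + 9.544/60 = 0.1590667
  W → negative
Point 4:
  φ: degrees = first 2 digits = 85, minutes = 37.4972; 85 + 37.4972/60 = 85.6249533
  N ⇒ keep positive
  Longitude: split at 3 digits → 093° and 58.701′; 93 + 58.701/60 = 93.9783500
  E → positive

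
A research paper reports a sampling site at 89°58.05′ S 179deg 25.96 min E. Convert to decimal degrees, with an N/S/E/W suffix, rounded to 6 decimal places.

Latitude: 58.05′ = 0.967500°; total 89.9675000
λ: 25.96′ = 0.432667°; total 179.4326667

89.967500° S, 179.432667° E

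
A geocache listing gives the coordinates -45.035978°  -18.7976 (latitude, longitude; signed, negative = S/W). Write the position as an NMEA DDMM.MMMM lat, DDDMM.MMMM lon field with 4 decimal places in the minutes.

4502.1587,S / 01847.8560,W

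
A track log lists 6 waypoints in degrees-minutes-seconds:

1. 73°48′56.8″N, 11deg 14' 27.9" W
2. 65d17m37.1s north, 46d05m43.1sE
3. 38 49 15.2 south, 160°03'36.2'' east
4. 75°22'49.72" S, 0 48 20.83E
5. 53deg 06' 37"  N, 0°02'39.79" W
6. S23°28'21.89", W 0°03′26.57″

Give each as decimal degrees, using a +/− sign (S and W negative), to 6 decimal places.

Point 1:
  φ: 73 + 48/60 + 56.8/3600 = 73.8157778
  N ⇒ keep positive
  λ: 14′ + 27.9″ = 14.46500′; 11 + 14.46500/60 = 11.2410833
  W ⇒ negate
Point 2:
  Latitude: 65 + 17/60 + 37.1/3600 = 65.2936389
  N ⇒ keep positive
  Lon: 5′ + 43.1″ = 5.71833′; 46 + 5.71833/60 = 46.0953056
  E ⇒ keep positive
Point 3:
  Latitude: 38° + 49/60 + 15.2/3600 = 38 + 0.816667 + 0.004222 = 38.8208889
  hemisphere S, so the sign is −
  λ: 160° + 3/60 + 36.2/3600 = 160 + 0.050000 + 0.010056 = 160.0600556
  E ⇒ keep positive
Point 4:
  Lat: 22′ + 49.72″ = 22.82867′; 75 + 22.82867/60 = 75.3804778
  S ⇒ negate
  Longitude: 0° + 48/60 + 20.83/3600 = 0 + 0.800000 + 0.005786 = 0.8057861
  E ⇒ keep positive
Point 5:
  Lat: 53 + 6/60 + 37/3600 = 53.1102778
  N ⇒ keep positive
  Longitude: 0° + 2/60 + 39.79/3600 = 0 + 0.033333 + 0.011053 = 0.0443861
  hemisphere W, so the sign is −
Point 6:
  Latitude: 28′ + 21.89″ = 28.36483′; 23 + 28.36483/60 = 23.4727472
  S → negative
  Lon: 3′ + 26.57″ = 3.44283′; 0 + 3.44283/60 = 0.0573806
  W ⇒ negate

1. 73.815778, -11.241083
2. 65.293639, 46.095306
3. -38.820889, 160.060056
4. -75.380478, 0.805786
5. 53.110278, -0.044386
6. -23.472747, -0.057381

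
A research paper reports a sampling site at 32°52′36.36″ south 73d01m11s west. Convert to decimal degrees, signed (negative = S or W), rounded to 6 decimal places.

Lat: 32 + 52/60 + 36.36/3600 = 32.8767667
S ⇒ negate
Lon: 73 + 1/60 + 11/3600 = 73.0197222
W → negative

-32.876767, -73.019722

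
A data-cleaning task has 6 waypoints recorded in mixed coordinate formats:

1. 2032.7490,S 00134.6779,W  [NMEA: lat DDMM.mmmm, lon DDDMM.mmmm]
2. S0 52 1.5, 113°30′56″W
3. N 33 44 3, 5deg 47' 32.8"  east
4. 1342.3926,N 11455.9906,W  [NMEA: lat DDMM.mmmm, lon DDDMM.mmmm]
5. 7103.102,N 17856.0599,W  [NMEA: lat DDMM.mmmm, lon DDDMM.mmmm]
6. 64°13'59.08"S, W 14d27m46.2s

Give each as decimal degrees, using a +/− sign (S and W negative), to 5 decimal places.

Point 1:
  Latitude: degrees = first 2 digits = 20, minutes = 32.749; 20 + 32.749/60 = 20.545817
  hemisphere S, so the sign is −
  λ: degrees = first 3 digits = 1, minutes = 34.6779; 1 + 34.6779/60 = 1.577965
  hemisphere W, so the sign is −
Point 2:
  Lat: 0° + 52/60 + 1.5/3600 = 0 + 0.866667 + 0.000417 = 0.867083
  S → negative
  Longitude: 113 + 30/60 + 56/3600 = 113.515556
  W → negative
Point 3:
  Latitude: 33° + 44/60 + 3/3600 = 33 + 0.733333 + 0.000833 = 33.734167
  N ⇒ keep positive
  Lon: 5 + 47/60 + 32.8/3600 = 5.792444
  E → positive
Point 4:
  φ: split at 2 digits → 13° and 42.3926′; 13 + 42.3926/60 = 13.706543
  N ⇒ keep positive
  λ: split at 3 digits → 114° and 55.9906′; 114 + 55.9906/60 = 114.933177
  W → negative
Point 5:
  Latitude: split at 2 digits → 71° and 3.102′; 71 + 3.102/60 = 71.051700
  N → positive
  Lon: split at 3 digits → 178° and 56.0599′; 178 + 56.0599/60 = 178.934332
  W → negative
Point 6:
  φ: 13′ + 59.08″ = 13.98467′; 64 + 13.98467/60 = 64.233078
  S ⇒ negate
  Longitude: 14° + 27/60 + 46.2/3600 = 14 + 0.450000 + 0.012833 = 14.462833
  W ⇒ negate

1. -20.54582, -1.57797
2. -0.86708, -113.51556
3. 33.73417, 5.79244
4. 13.70654, -114.93318
5. 71.05170, -178.93433
6. -64.23308, -14.46283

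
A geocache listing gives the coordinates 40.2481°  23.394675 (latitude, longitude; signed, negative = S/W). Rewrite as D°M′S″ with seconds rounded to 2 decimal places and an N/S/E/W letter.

Lat: 0.248100 × 60 = 14.88600′ → 14′, remainder × 60 = 53.1600″
Longitude: 0.394675° → 23.68050′; 0.68050 × 60 = 40.8300″

40°14′53.16″ N, 23°23′40.83″ E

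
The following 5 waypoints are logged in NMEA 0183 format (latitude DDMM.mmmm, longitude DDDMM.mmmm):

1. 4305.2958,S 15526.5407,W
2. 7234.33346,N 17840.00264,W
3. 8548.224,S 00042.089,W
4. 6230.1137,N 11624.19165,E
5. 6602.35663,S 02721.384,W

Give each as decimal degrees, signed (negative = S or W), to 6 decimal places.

1. -43.088263, -155.442345
2. 72.572224, -178.666711
3. -85.803733, -0.701483
4. 62.501895, 116.403194
5. -66.039277, -27.356400

Point 1:
  φ: split at 2 digits → 43° and 5.2958′; 43 + 5.2958/60 = 43.0882633
  hemisphere S, so the sign is −
  λ: split at 3 digits → 155° and 26.5407′; 155 + 26.5407/60 = 155.4423450
  hemisphere W, so the sign is −
Point 2:
  φ: degrees = first 2 digits = 72, minutes = 34.33346; 72 + 34.33346/60 = 72.5722243
  N ⇒ keep positive
  Lon: split at 3 digits → 178° and 40.00264′; 178 + 40.00264/60 = 178.6667107
  hemisphere W, so the sign is −
Point 3:
  Lat: split at 2 digits → 85° and 48.224′; 85 + 48.224/60 = 85.8037333
  S ⇒ negate
  Longitude: degrees = first 3 digits = 0, minutes = 42.089; 0 + 42.089/60 = 0.7014833
  W → negative
Point 4:
  Lat: degrees = first 2 digits = 62, minutes = 30.1137; 62 + 30.1137/60 = 62.5018950
  N ⇒ keep positive
  Lon: split at 3 digits → 116° and 24.19165′; 116 + 24.19165/60 = 116.4031942
  E ⇒ keep positive
Point 5:
  Latitude: degrees = first 2 digits = 66, minutes = 2.35663; 66 + 2.35663/60 = 66.0392772
  S ⇒ negate
  Longitude: degrees = first 3 digits = 27, minutes = 21.384; 27 + 21.384/60 = 27.3564000
  W ⇒ negate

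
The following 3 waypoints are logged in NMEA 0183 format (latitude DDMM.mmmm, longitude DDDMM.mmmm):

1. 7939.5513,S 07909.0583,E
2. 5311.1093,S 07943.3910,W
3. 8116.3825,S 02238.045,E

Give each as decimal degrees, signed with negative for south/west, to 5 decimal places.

Point 1:
  φ: degrees = first 2 digits = 79, minutes = 39.5513; 79 + 39.5513/60 = 79.659188
  S → negative
  λ: split at 3 digits → 079° and 9.0583′; 79 + 9.0583/60 = 79.150972
  E → positive
Point 2:
  φ: split at 2 digits → 53° and 11.1093′; 53 + 11.1093/60 = 53.185155
  hemisphere S, so the sign is −
  Lon: degrees = first 3 digits = 79, minutes = 43.391; 79 + 43.391/60 = 79.723183
  hemisphere W, so the sign is −
Point 3:
  Latitude: split at 2 digits → 81° and 16.3825′; 81 + 16.3825/60 = 81.273042
  S → negative
  λ: split at 3 digits → 022° and 38.045′; 22 + 38.045/60 = 22.634083
  E ⇒ keep positive

1. -79.65919, 79.15097
2. -53.18516, -79.72318
3. -81.27304, 22.63408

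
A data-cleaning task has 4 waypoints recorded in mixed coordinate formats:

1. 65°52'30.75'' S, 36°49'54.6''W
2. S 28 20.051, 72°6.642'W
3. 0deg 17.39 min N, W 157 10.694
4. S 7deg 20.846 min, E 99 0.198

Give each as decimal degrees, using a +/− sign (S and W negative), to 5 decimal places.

Point 1:
  φ: 65° + 52/60 + 30.75/3600 = 65 + 0.866667 + 0.008542 = 65.875208
  S ⇒ negate
  λ: 36 + 49/60 + 54.6/3600 = 36.831833
  hemisphere W, so the sign is −
Point 2:
  Lat: 20.051′ = 0.334183°; total 28.334183
  S → negative
  λ: 72 + 6.642/60 = 72.110700
  W ⇒ negate
Point 3:
  Lat: 17.39′ = 0.289833°; total 0.289833
  N → positive
  Longitude: 157 + 10.694/60 = 157.178233
  W ⇒ negate
Point 4:
  Lat: 20.846′ = 0.347433°; total 7.347433
  S ⇒ negate
  λ: 99 + 0.198/60 = 99.003300
  E → positive

1. -65.87521, -36.83183
2. -28.33418, -72.11070
3. 0.28983, -157.17823
4. -7.34743, 99.00330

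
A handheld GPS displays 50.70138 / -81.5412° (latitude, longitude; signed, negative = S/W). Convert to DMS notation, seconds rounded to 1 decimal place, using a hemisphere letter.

φ: 0.701380 × 60 = 42.08280′ → 42′, remainder × 60 = 4.968″
Longitude is negative → W; |value| = 81.541200
Lon: whole degrees 81; 32.47200′ → 32′ and 28.320″

50°42′5.0″ N, 81°32′28.3″ W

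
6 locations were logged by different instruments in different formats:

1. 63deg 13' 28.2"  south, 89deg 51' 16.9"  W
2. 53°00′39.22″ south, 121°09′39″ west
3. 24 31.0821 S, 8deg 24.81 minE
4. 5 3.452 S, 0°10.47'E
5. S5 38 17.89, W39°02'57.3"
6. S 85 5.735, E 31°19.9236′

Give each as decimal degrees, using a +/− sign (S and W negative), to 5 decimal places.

Point 1:
  Latitude: 13′ + 28.2″ = 13.47000′; 63 + 13.47000/60 = 63.224500
  S → negative
  Longitude: 89 + 51/60 + 16.9/3600 = 89.854694
  hemisphere W, so the sign is −
Point 2:
  Latitude: 53° + 0/60 + 39.22/3600 = 53 + 0.000000 + 0.010894 = 53.010894
  hemisphere S, so the sign is −
  Lon: 9′ + 39″ = 9.65000′; 121 + 9.65000/60 = 121.160833
  hemisphere W, so the sign is −
Point 3:
  Lat: 31.0821′ = 0.518035°; total 24.518035
  S ⇒ negate
  Longitude: 24.81′ = 0.413500°; total 8.413500
  E ⇒ keep positive
Point 4:
  Lat: 3.452′ = 0.057533°; total 5.057533
  hemisphere S, so the sign is −
  Longitude: 0 + 10.47/60 = 0.174500
  E ⇒ keep positive
Point 5:
  φ: 5 + 38/60 + 17.89/3600 = 5.638303
  hemisphere S, so the sign is −
  λ: 2′ + 57.3″ = 2.95500′; 39 + 2.95500/60 = 39.049250
  W ⇒ negate
Point 6:
  Latitude: 5.735′ = 0.095583°; total 85.095583
  S → negative
  Longitude: 31 + 19.9236/60 = 31.332060
  E ⇒ keep positive

1. -63.22450, -89.85469
2. -53.01089, -121.16083
3. -24.51804, 8.41350
4. -5.05753, 0.17450
5. -5.63830, -39.04925
6. -85.09558, 31.33206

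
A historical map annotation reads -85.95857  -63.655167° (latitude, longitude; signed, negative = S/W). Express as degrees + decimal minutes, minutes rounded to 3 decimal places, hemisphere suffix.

85° 57.514′ S, 63° 39.310′ W

Latitude is negative → S; |value| = 85.958570
Latitude: 85° + 0.958570 × 60 = 85° 57.51420′
Longitude is negative → W; |value| = 63.655167
Lon: 63° + 0.655167 × 60 = 63° 39.31002′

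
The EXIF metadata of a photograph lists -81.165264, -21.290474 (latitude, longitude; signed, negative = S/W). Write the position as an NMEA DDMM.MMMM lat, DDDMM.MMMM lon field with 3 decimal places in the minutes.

8109.916,S / 02117.428,W

Latitude is negative → S; |value| = 81.165264
Lat: minutes = (81.165264 − 81) × 60 = 9.91584
Longitude is negative → W; |value| = 21.290474
λ: 21° + 0.290474 × 60 = 21° 17.42844′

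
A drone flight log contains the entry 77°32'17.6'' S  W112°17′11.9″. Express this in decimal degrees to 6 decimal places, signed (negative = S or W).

-77.538222, -112.286639

φ: 77° + 32/60 + 17.6/3600 = 77 + 0.533333 + 0.004889 = 77.5382222
S → negative
Lon: 17′ + 11.9″ = 17.19833′; 112 + 17.19833/60 = 112.2866389
W ⇒ negate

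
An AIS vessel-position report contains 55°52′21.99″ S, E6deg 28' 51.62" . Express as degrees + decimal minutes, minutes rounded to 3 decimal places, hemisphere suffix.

Latitude: seconds/60 = 0.36650; minutes = 52 + 0.36650 = 52.36650
Lon: 28 + 51.62/60 = 28.86033′

55° 52.367′ S, 6° 28.860′ E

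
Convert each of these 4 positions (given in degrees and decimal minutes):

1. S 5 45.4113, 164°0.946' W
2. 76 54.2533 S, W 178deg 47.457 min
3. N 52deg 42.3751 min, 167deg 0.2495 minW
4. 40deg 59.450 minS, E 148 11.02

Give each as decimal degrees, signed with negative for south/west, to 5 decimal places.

1. -5.75686, -164.01577
2. -76.90422, -178.79095
3. 52.70625, -167.00416
4. -40.99083, 148.18367

Point 1:
  Lat: 45.4113′ = 0.756855°; total 5.756855
  S ⇒ negate
  Longitude: 0.946′ = 0.015767°; total 164.015767
  W ⇒ negate
Point 2:
  Latitude: 54.2533′ = 0.904222°; total 76.904222
  S → negative
  Longitude: 47.457′ = 0.790950°; total 178.790950
  W → negative
Point 3:
  Lat: 42.3751′ = 0.706252°; total 52.706252
  N ⇒ keep positive
  Longitude: 167 + 0.2495/60 = 167.004158
  W → negative
Point 4:
  Lat: 59.45′ = 0.990833°; total 40.990833
  hemisphere S, so the sign is −
  λ: 148 + 11.02/60 = 148.183667
  E → positive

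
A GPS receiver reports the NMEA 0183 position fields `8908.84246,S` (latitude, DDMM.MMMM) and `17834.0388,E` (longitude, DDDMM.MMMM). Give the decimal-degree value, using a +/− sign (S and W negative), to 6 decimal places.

Lat: degrees = first 2 digits = 89, minutes = 8.84246; 89 + 8.84246/60 = 89.1473743
S → negative
Longitude: degrees = first 3 digits = 178, minutes = 34.0388; 178 + 34.0388/60 = 178.5673133
E → positive

-89.147374, 178.567313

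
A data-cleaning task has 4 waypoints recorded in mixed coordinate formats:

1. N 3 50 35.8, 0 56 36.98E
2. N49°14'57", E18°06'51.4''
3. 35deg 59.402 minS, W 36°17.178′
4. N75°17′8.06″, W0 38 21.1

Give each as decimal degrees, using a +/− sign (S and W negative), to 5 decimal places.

1. 3.84328, 0.94361
2. 49.24917, 18.11428
3. -35.99003, -36.28630
4. 75.28557, -0.63919

Point 1:
  Lat: 50′ + 35.8″ = 50.59667′; 3 + 50.59667/60 = 3.843278
  N → positive
  Lon: 56′ + 36.98″ = 56.61633′; 0 + 56.61633/60 = 0.943606
  E ⇒ keep positive
Point 2:
  Latitude: 49 + 14/60 + 57/3600 = 49.249167
  N ⇒ keep positive
  Longitude: 6′ + 51.4″ = 6.85667′; 18 + 6.85667/60 = 18.114278
  E → positive
Point 3:
  Latitude: 35 + 59.402/60 = 35.990033
  S ⇒ negate
  λ: 36 + 17.178/60 = 36.286300
  W → negative
Point 4:
  φ: 17′ + 8.06″ = 17.13433′; 75 + 17.13433/60 = 75.285572
  N ⇒ keep positive
  Longitude: 38′ + 21.1″ = 38.35167′; 0 + 38.35167/60 = 0.639194
  W ⇒ negate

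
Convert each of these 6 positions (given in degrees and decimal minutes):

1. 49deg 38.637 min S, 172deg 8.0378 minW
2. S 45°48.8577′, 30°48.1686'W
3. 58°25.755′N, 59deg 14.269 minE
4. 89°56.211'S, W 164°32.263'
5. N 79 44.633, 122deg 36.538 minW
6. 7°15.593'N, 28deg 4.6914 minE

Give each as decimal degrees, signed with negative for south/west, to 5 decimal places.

Point 1:
  Lat: 38.637′ = 0.643950°; total 49.643950
  S → negative
  Lon: 172 + 8.0378/60 = 172.133963
  W → negative
Point 2:
  φ: 45 + 48.8577/60 = 45.814295
  S ⇒ negate
  Lon: 30 + 48.1686/60 = 30.802810
  W ⇒ negate
Point 3:
  φ: 25.755′ = 0.429250°; total 58.429250
  N ⇒ keep positive
  λ: 14.269′ = 0.237817°; total 59.237817
  E → positive
Point 4:
  Lat: 56.211′ = 0.936850°; total 89.936850
  S → negative
  λ: 32.263′ = 0.537717°; total 164.537717
  W ⇒ negate
Point 5:
  Latitude: 44.633′ = 0.743883°; total 79.743883
  N ⇒ keep positive
  λ: 122 + 36.538/60 = 122.608967
  W → negative
Point 6:
  Lat: 7 + 15.593/60 = 7.259883
  N → positive
  Lon: 4.6914′ = 0.078190°; total 28.078190
  E ⇒ keep positive

1. -49.64395, -172.13396
2. -45.81430, -30.80281
3. 58.42925, 59.23782
4. -89.93685, -164.53772
5. 79.74388, -122.60897
6. 7.25988, 28.07819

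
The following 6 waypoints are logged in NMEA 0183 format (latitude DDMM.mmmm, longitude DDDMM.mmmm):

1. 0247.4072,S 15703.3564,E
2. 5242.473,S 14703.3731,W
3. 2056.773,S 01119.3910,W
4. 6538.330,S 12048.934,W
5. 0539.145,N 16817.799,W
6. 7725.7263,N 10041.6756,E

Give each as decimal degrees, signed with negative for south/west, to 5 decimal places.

1. -2.79012, 157.05594
2. -52.70788, -147.05622
3. -20.94622, -11.32318
4. -65.63883, -120.81557
5. 5.65242, -168.29665
6. 77.42877, 100.69459

Point 1:
  Latitude: split at 2 digits → 02° and 47.4072′; 2 + 47.4072/60 = 2.790120
  S → negative
  λ: split at 3 digits → 157° and 3.3564′; 157 + 3.3564/60 = 157.055940
  E ⇒ keep positive
Point 2:
  Latitude: degrees = first 2 digits = 52, minutes = 42.473; 52 + 42.473/60 = 52.707883
  hemisphere S, so the sign is −
  Longitude: split at 3 digits → 147° and 3.3731′; 147 + 3.3731/60 = 147.056218
  W → negative
Point 3:
  Lat: split at 2 digits → 20° and 56.773′; 20 + 56.773/60 = 20.946217
  hemisphere S, so the sign is −
  Longitude: degrees = first 3 digits = 11, minutes = 19.391; 11 + 19.391/60 = 11.323183
  hemisphere W, so the sign is −
Point 4:
  Lat: degrees = first 2 digits = 65, minutes = 38.33; 65 + 38.33/60 = 65.638833
  hemisphere S, so the sign is −
  λ: split at 3 digits → 120° and 48.934′; 120 + 48.934/60 = 120.815567
  W → negative
Point 5:
  Lat: split at 2 digits → 05° and 39.145′; 5 + 39.145/60 = 5.652417
  N ⇒ keep positive
  λ: split at 3 digits → 168° and 17.799′; 168 + 17.799/60 = 168.296650
  W ⇒ negate
Point 6:
  Lat: degrees = first 2 digits = 77, minutes = 25.7263; 77 + 25.7263/60 = 77.428772
  N → positive
  Longitude: split at 3 digits → 100° and 41.6756′; 100 + 41.6756/60 = 100.694593
  E ⇒ keep positive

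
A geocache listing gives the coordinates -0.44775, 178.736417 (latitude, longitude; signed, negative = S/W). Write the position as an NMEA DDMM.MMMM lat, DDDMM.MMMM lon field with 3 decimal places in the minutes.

Latitude is negative → S; |value| = 0.447750
Lat: minutes = (0.447750 − 0) × 60 = 26.86500
Longitude: minutes = (178.736417 − 178) × 60 = 44.18502

0026.865,S / 17844.185,E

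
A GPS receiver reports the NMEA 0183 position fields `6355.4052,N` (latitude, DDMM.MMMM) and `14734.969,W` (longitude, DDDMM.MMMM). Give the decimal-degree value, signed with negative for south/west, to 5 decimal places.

63.92342, -147.58282

Latitude: degrees = first 2 digits = 63, minutes = 55.4052; 63 + 55.4052/60 = 63.923420
N ⇒ keep positive
Longitude: split at 3 digits → 147° and 34.969′; 147 + 34.969/60 = 147.582817
hemisphere W, so the sign is −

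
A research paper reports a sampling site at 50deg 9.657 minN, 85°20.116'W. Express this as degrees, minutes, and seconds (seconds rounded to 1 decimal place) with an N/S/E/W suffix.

50°09′39.4″ N, 85°20′7.0″ W

Lat: 9.65700′ → 9′ and 0.65700 × 60 = 39.420″
Longitude: fractional minutes 0.11600 × 60 = 6.960″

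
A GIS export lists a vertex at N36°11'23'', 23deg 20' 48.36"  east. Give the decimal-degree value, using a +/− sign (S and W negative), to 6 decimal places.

φ: 36 + 11/60 + 23/3600 = 36.1897222
N ⇒ keep positive
λ: 23° + 20/60 + 48.36/3600 = 23 + 0.333333 + 0.013433 = 23.3467667
E → positive

36.189722, 23.346767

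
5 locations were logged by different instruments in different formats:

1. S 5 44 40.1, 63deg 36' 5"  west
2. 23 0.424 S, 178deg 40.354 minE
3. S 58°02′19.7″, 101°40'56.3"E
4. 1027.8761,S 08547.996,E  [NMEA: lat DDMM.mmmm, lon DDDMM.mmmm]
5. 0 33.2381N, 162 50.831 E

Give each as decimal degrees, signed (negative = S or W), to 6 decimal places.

1. -5.744472, -63.601389
2. -23.007067, 178.672567
3. -58.038806, 101.682306
4. -10.464602, 85.799933
5. 0.553968, 162.847183

Point 1:
  Latitude: 5 + 44/60 + 40.1/3600 = 5.7444722
  S ⇒ negate
  λ: 63° + 36/60 + 5/3600 = 63 + 0.600000 + 0.001389 = 63.6013889
  hemisphere W, so the sign is −
Point 2:
  φ: 0.424′ = 0.007067°; total 23.0070667
  S ⇒ negate
  Longitude: 40.354′ = 0.672567°; total 178.6725667
  E ⇒ keep positive
Point 3:
  Lat: 2′ + 19.7″ = 2.32833′; 58 + 2.32833/60 = 58.0388056
  hemisphere S, so the sign is −
  λ: 40′ + 56.3″ = 40.93833′; 101 + 40.93833/60 = 101.6823056
  E → positive
Point 4:
  φ: split at 2 digits → 10° and 27.8761′; 10 + 27.8761/60 = 10.4646017
  S ⇒ negate
  Lon: split at 3 digits → 085° and 47.996′; 85 + 47.996/60 = 85.7999333
  E → positive
Point 5:
  Latitude: 33.2381′ = 0.553968°; total 0.5539683
  N ⇒ keep positive
  Lon: 50.831′ = 0.847183°; total 162.8471833
  E ⇒ keep positive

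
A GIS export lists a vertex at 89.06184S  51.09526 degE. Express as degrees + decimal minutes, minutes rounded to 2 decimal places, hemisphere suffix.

89° 3.71′ S, 51° 5.72′ E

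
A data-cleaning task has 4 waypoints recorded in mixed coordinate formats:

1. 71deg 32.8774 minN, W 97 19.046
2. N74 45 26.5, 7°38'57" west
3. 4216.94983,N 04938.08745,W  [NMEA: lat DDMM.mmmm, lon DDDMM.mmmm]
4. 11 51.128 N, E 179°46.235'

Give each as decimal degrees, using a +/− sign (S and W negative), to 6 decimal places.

Point 1:
  Latitude: 71 + 32.8774/60 = 71.5479567
  N ⇒ keep positive
  Longitude: 19.046′ = 0.317433°; total 97.3174333
  W ⇒ negate
Point 2:
  Latitude: 74 + 45/60 + 26.5/3600 = 74.7573611
  N ⇒ keep positive
  Longitude: 7° + 38/60 + 57/3600 = 7 + 0.633333 + 0.015833 = 7.6491667
  hemisphere W, so the sign is −
Point 3:
  Latitude: split at 2 digits → 42° and 16.94983′; 42 + 16.94983/60 = 42.2824972
  N → positive
  Longitude: split at 3 digits → 049° and 38.08745′; 49 + 38.08745/60 = 49.6347908
  hemisphere W, so the sign is −
Point 4:
  Latitude: 51.128′ = 0.852133°; total 11.8521333
  N → positive
  Lon: 179 + 46.235/60 = 179.7705833
  E ⇒ keep positive

1. 71.547957, -97.317433
2. 74.757361, -7.649167
3. 42.282497, -49.634791
4. 11.852133, 179.770583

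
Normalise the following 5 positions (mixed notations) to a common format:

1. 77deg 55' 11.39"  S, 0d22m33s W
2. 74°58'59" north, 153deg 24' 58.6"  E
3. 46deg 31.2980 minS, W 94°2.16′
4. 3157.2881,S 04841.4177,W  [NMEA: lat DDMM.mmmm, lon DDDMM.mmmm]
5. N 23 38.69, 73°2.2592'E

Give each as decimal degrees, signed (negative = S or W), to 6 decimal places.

1. -77.919831, -0.375833
2. 74.983056, 153.416278
3. -46.521633, -94.036000
4. -31.954802, -48.690295
5. 23.644833, 73.037653

Point 1:
  φ: 77 + 55/60 + 11.39/3600 = 77.9198306
  S ⇒ negate
  Lon: 22′ + 33″ = 22.55000′; 0 + 22.55000/60 = 0.3758333
  W ⇒ negate
Point 2:
  Latitude: 74° + 58/60 + 59/3600 = 74 + 0.966667 + 0.016389 = 74.9830556
  N ⇒ keep positive
  λ: 153° + 24/60 + 58.6/3600 = 153 + 0.400000 + 0.016278 = 153.4162778
  E → positive
Point 3:
  Lat: 46 + 31.298/60 = 46.5216333
  S ⇒ negate
  Lon: 2.16′ = 0.036000°; total 94.0360000
  W ⇒ negate
Point 4:
  φ: degrees = first 2 digits = 31, minutes = 57.2881; 31 + 57.2881/60 = 31.9548017
  S ⇒ negate
  Lon: split at 3 digits → 048° and 41.4177′; 48 + 41.4177/60 = 48.6902950
  W → negative
Point 5:
  Latitude: 23 + 38.69/60 = 23.6448333
  N → positive
  Lon: 2.2592′ = 0.037653°; total 73.0376533
  E ⇒ keep positive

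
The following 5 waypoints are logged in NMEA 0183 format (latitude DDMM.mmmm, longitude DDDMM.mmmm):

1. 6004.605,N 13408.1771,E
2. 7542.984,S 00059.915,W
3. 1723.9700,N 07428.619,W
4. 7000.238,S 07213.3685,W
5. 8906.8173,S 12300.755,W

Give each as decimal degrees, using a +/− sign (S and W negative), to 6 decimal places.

1. 60.076750, 134.136285
2. -75.716400, -0.998583
3. 17.399500, -74.476983
4. -70.003967, -72.222808
5. -89.113622, -123.012583

Point 1:
  φ: degrees = first 2 digits = 60, minutes = 4.605; 60 + 4.605/60 = 60.0767500
  N ⇒ keep positive
  Lon: degrees = first 3 digits = 134, minutes = 8.1771; 134 + 8.1771/60 = 134.1362850
  E ⇒ keep positive
Point 2:
  Lat: split at 2 digits → 75° and 42.984′; 75 + 42.984/60 = 75.7164000
  S → negative
  Longitude: split at 3 digits → 000° and 59.915′; 0 + 59.915/60 = 0.9985833
  W ⇒ negate
Point 3:
  φ: split at 2 digits → 17° and 23.97′; 17 + 23.97/60 = 17.3995000
  N ⇒ keep positive
  Longitude: degrees = first 3 digits = 74, minutes = 28.619; 74 + 28.619/60 = 74.4769833
  hemisphere W, so the sign is −
Point 4:
  Latitude: split at 2 digits → 70° and 0.238′; 70 + 0.238/60 = 70.0039667
  S ⇒ negate
  Longitude: split at 3 digits → 072° and 13.3685′; 72 + 13.3685/60 = 72.2228083
  W ⇒ negate
Point 5:
  φ: degrees = first 2 digits = 89, minutes = 6.8173; 89 + 6.8173/60 = 89.1136217
  S ⇒ negate
  Longitude: degrees = first 3 digits = 123, minutes = 0.755; 123 + 0.755/60 = 123.0125833
  hemisphere W, so the sign is −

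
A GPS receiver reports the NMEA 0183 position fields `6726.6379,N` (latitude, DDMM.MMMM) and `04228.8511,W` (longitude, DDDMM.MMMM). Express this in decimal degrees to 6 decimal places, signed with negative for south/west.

Lat: degrees = first 2 digits = 67, minutes = 26.6379; 67 + 26.6379/60 = 67.4439650
N ⇒ keep positive
Longitude: degrees = first 3 digits = 42, minutes = 28.8511; 42 + 28.8511/60 = 42.4808517
W → negative

67.443965, -42.480852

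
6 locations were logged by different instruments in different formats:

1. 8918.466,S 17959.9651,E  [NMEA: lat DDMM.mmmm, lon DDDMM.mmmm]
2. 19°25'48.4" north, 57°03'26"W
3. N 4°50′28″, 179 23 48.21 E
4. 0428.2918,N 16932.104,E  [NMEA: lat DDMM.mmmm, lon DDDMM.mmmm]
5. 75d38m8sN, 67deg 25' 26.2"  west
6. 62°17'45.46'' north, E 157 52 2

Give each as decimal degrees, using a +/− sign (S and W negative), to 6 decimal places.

Point 1:
  Lat: split at 2 digits → 89° and 18.466′; 89 + 18.466/60 = 89.3077667
  S ⇒ negate
  Lon: degrees = first 3 digits = 179, minutes = 59.9651; 179 + 59.9651/60 = 179.9994183
  E → positive
Point 2:
  φ: 19 + 25/60 + 48.4/3600 = 19.4301111
  N → positive
  Longitude: 57 + 3/60 + 26/3600 = 57.0572222
  hemisphere W, so the sign is −
Point 3:
  Lat: 4° + 50/60 + 28/3600 = 4 + 0.833333 + 0.007778 = 4.8411111
  N → positive
  Lon: 179 + 23/60 + 48.21/3600 = 179.3967250
  E → positive
Point 4:
  Lat: degrees = first 2 digits = 4, minutes = 28.2918; 4 + 28.2918/60 = 4.4715300
  N ⇒ keep positive
  λ: split at 3 digits → 169° and 32.104′; 169 + 32.104/60 = 169.5350667
  E → positive
Point 5:
  Lat: 75 + 38/60 + 8/3600 = 75.6355556
  N ⇒ keep positive
  Longitude: 67 + 25/60 + 26.2/3600 = 67.4239444
  W → negative
Point 6:
  Latitude: 62° + 17/60 + 45.46/3600 = 62 + 0.283333 + 0.012628 = 62.2959611
  N ⇒ keep positive
  Lon: 157 + 52/60 + 2/3600 = 157.8672222
  E ⇒ keep positive

1. -89.307767, 179.999418
2. 19.430111, -57.057222
3. 4.841111, 179.396725
4. 4.471530, 169.535067
5. 75.635556, -67.423944
6. 62.295961, 157.867222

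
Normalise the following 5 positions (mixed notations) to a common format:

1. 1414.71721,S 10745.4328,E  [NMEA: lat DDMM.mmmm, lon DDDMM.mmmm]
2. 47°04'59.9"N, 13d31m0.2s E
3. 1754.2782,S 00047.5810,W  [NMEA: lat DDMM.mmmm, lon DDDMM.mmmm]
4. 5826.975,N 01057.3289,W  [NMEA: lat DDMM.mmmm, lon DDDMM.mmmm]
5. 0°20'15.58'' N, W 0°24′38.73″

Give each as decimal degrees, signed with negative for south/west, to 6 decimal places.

1. -14.245287, 107.757213
2. 47.083306, 13.516722
3. -17.904637, -0.793017
4. 58.449583, -10.955482
5. 0.337661, -0.410758

Point 1:
  Lat: degrees = first 2 digits = 14, minutes = 14.71721; 14 + 14.71721/60 = 14.2452868
  hemisphere S, so the sign is −
  Longitude: degrees = first 3 digits = 107, minutes = 45.4328; 107 + 45.4328/60 = 107.7572133
  E → positive
Point 2:
  Latitude: 47 + 4/60 + 59.9/3600 = 47.0833056
  N → positive
  Longitude: 13° + 31/60 + 0.2/3600 = 13 + 0.516667 + 0.000056 = 13.5167222
  E → positive
Point 3:
  Latitude: split at 2 digits → 17° and 54.2782′; 17 + 54.2782/60 = 17.9046367
  S → negative
  Longitude: degrees = first 3 digits = 0, minutes = 47.581; 0 + 47.581/60 = 0.7930167
  W → negative
Point 4:
  Lat: degrees = first 2 digits = 58, minutes = 26.975; 58 + 26.975/60 = 58.4495833
  N ⇒ keep positive
  Lon: degrees = first 3 digits = 10, minutes = 57.3289; 10 + 57.3289/60 = 10.9554817
  W ⇒ negate
Point 5:
  φ: 0 + 20/60 + 15.58/3600 = 0.3376611
  N ⇒ keep positive
  Longitude: 0° + 24/60 + 38.73/3600 = 0 + 0.400000 + 0.010758 = 0.4107583
  W → negative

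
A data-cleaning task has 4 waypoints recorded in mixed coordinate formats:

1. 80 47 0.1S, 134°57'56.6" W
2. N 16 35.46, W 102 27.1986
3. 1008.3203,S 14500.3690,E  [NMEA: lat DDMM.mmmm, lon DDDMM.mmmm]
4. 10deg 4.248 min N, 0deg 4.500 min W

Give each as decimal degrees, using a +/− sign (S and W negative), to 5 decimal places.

1. -80.78336, -134.96572
2. 16.59100, -102.45331
3. -10.13867, 145.00615
4. 10.07080, -0.07500

Point 1:
  φ: 47′ + 0.1″ = 47.00167′; 80 + 47.00167/60 = 80.783361
  S ⇒ negate
  Longitude: 134 + 57/60 + 56.6/3600 = 134.965722
  W ⇒ negate
Point 2:
  φ: 16 + 35.46/60 = 16.591000
  N → positive
  λ: 27.1986′ = 0.453310°; total 102.453310
  W ⇒ negate
Point 3:
  Latitude: degrees = first 2 digits = 10, minutes = 8.3203; 10 + 8.3203/60 = 10.138672
  hemisphere S, so the sign is −
  λ: split at 3 digits → 145° and 0.369′; 145 + 0.369/60 = 145.006150
  E → positive
Point 4:
  Latitude: 10 + 4.248/60 = 10.070800
  N ⇒ keep positive
  Lon: 0 + 4.5/60 = 0.075000
  hemisphere W, so the sign is −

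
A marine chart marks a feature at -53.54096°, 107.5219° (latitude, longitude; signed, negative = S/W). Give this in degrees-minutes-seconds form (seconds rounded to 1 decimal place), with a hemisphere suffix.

Latitude is negative → S; |value| = 53.540960
Latitude: whole degrees 53; 32.45760′ → 32′ and 27.456″
Longitude: whole degrees 107; 31.31400′ → 31′ and 18.840″

53°32′27.5″ S, 107°31′18.8″ E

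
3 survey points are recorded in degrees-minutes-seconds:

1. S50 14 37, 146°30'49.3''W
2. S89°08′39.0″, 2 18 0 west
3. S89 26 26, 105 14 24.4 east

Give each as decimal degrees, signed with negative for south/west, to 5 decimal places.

Point 1:
  φ: 14′ + 37″ = 14.61667′; 50 + 14.61667/60 = 50.243611
  S ⇒ negate
  Longitude: 30′ + 49.3″ = 30.82167′; 146 + 30.82167/60 = 146.513694
  W ⇒ negate
Point 2:
  Lat: 89 + 8/60 + 39/3600 = 89.144167
  S → negative
  Lon: 18′ + 0″ = 18.00000′; 2 + 18.00000/60 = 2.300000
  W → negative
Point 3:
  Latitude: 89° + 26/60 + 26/3600 = 89 + 0.433333 + 0.007222 = 89.440556
  S ⇒ negate
  Longitude: 14′ + 24.4″ = 14.40667′; 105 + 14.40667/60 = 105.240111
  E ⇒ keep positive

1. -50.24361, -146.51369
2. -89.14417, -2.30000
3. -89.44056, 105.24011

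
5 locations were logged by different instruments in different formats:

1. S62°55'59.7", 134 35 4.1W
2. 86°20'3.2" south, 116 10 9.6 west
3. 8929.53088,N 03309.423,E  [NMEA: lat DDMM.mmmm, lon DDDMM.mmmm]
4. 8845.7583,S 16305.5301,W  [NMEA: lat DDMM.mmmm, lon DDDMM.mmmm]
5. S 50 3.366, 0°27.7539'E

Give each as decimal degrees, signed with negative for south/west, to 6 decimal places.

Point 1:
  Latitude: 62° + 55/60 + 59.7/3600 = 62 + 0.916667 + 0.016583 = 62.9332500
  S → negative
  Lon: 134° + 35/60 + 4.1/3600 = 134 + 0.583333 + 0.001139 = 134.5844722
  W ⇒ negate
Point 2:
  φ: 86° + 20/60 + 3.2/3600 = 86 + 0.333333 + 0.000889 = 86.3342222
  S ⇒ negate
  Longitude: 10′ + 9.6″ = 10.16000′; 116 + 10.16000/60 = 116.1693333
  hemisphere W, so the sign is −
Point 3:
  φ: split at 2 digits → 89° and 29.53088′; 89 + 29.53088/60 = 89.4921813
  N ⇒ keep positive
  Lon: degrees = first 3 digits = 33, minutes = 9.423; 33 + 9.423/60 = 33.1570500
  E → positive
Point 4:
  Lat: split at 2 digits → 88° and 45.7583′; 88 + 45.7583/60 = 88.7626383
  S ⇒ negate
  Longitude: split at 3 digits → 163° and 5.5301′; 163 + 5.5301/60 = 163.0921683
  W → negative
Point 5:
  Lat: 50 + 3.366/60 = 50.0561000
  S ⇒ negate
  Lon: 0 + 27.7539/60 = 0.4625650
  E → positive

1. -62.933250, -134.584472
2. -86.334222, -116.169333
3. 89.492181, 33.157050
4. -88.762638, -163.092168
5. -50.056100, 0.462565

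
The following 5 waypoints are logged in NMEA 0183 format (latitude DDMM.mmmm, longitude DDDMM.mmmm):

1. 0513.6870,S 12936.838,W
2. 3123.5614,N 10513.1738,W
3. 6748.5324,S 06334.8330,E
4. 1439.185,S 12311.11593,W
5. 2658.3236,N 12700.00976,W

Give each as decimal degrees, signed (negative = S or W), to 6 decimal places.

1. -5.228117, -129.613967
2. 31.392690, -105.219563
3. -67.808873, 63.580550
4. -14.653083, -123.185266
5. 26.972060, -127.000163

Point 1:
  Latitude: split at 2 digits → 05° and 13.687′; 5 + 13.687/60 = 5.2281167
  S → negative
  λ: split at 3 digits → 129° and 36.838′; 129 + 36.838/60 = 129.6139667
  W ⇒ negate
Point 2:
  Lat: degrees = first 2 digits = 31, minutes = 23.5614; 31 + 23.5614/60 = 31.3926900
  N ⇒ keep positive
  Longitude: degrees = first 3 digits = 105, minutes = 13.1738; 105 + 13.1738/60 = 105.2195633
  hemisphere W, so the sign is −
Point 3:
  Latitude: degrees = first 2 digits = 67, minutes = 48.5324; 67 + 48.5324/60 = 67.8088733
  S ⇒ negate
  λ: degrees = first 3 digits = 63, minutes = 34.833; 63 + 34.833/60 = 63.5805500
  E ⇒ keep positive
Point 4:
  Lat: split at 2 digits → 14° and 39.185′; 14 + 39.185/60 = 14.6530833
  hemisphere S, so the sign is −
  Lon: split at 3 digits → 123° and 11.11593′; 123 + 11.11593/60 = 123.1852655
  W ⇒ negate
Point 5:
  Latitude: split at 2 digits → 26° and 58.3236′; 26 + 58.3236/60 = 26.9720600
  N → positive
  Lon: split at 3 digits → 127° and 0.00976′; 127 + 0.00976/60 = 127.0001627
  W → negative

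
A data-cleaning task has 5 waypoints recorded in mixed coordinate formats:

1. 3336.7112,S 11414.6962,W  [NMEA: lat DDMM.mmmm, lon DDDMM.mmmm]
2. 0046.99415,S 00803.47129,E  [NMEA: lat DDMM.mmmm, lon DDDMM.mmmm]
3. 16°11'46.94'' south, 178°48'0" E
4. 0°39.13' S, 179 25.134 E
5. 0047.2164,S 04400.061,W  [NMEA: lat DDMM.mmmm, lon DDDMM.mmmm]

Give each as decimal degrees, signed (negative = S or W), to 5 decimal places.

1. -33.61185, -114.24494
2. -0.78324, 8.05785
3. -16.19637, 178.80000
4. -0.65217, 179.41890
5. -0.78694, -44.00102

Point 1:
  Lat: split at 2 digits → 33° and 36.7112′; 33 + 36.7112/60 = 33.611853
  S ⇒ negate
  Lon: split at 3 digits → 114° and 14.6962′; 114 + 14.6962/60 = 114.244937
  W → negative
Point 2:
  φ: split at 2 digits → 00° and 46.99415′; 0 + 46.99415/60 = 0.783236
  S ⇒ negate
  Longitude: split at 3 digits → 008° and 3.47129′; 8 + 3.47129/60 = 8.057855
  E → positive
Point 3:
  φ: 16° + 11/60 + 46.94/3600 = 16 + 0.183333 + 0.013039 = 16.196372
  S → negative
  Longitude: 48′ + 0″ = 48.00000′; 178 + 48.00000/60 = 178.800000
  E ⇒ keep positive
Point 4:
  Lat: 0 + 39.13/60 = 0.652167
  S → negative
  Longitude: 25.134′ = 0.418900°; total 179.418900
  E → positive
Point 5:
  Latitude: degrees = first 2 digits = 0, minutes = 47.2164; 0 + 47.2164/60 = 0.786940
  S ⇒ negate
  λ: degrees = first 3 digits = 44, minutes = 0.061; 44 + 0.061/60 = 44.001017
  hemisphere W, so the sign is −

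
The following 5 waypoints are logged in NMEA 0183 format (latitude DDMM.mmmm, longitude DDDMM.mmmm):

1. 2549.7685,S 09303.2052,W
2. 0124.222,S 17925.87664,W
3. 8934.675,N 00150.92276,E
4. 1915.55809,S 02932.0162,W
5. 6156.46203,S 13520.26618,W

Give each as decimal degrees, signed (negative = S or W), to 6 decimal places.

1. -25.829475, -93.053420
2. -1.403700, -179.431277
3. 89.577917, 1.848713
4. -19.259302, -29.533603
5. -61.941034, -135.337770

Point 1:
  Lat: degrees = first 2 digits = 25, minutes = 49.7685; 25 + 49.7685/60 = 25.8294750
  S → negative
  Longitude: split at 3 digits → 093° and 3.2052′; 93 + 3.2052/60 = 93.0534200
  hemisphere W, so the sign is −
Point 2:
  Lat: degrees = first 2 digits = 1, minutes = 24.222; 1 + 24.222/60 = 1.4037000
  S → negative
  Longitude: degrees = first 3 digits = 179, minutes = 25.87664; 179 + 25.87664/60 = 179.4312773
  hemisphere W, so the sign is −
Point 3:
  Latitude: degrees = first 2 digits = 89, minutes = 34.675; 89 + 34.675/60 = 89.5779167
  N → positive
  Longitude: degrees = first 3 digits = 1, minutes = 50.92276; 1 + 50.92276/60 = 1.8487127
  E ⇒ keep positive
Point 4:
  φ: degrees = first 2 digits = 19, minutes = 15.55809; 19 + 15.55809/60 = 19.2593015
  hemisphere S, so the sign is −
  Lon: degrees = first 3 digits = 29, minutes = 32.0162; 29 + 32.0162/60 = 29.5336033
  W → negative
Point 5:
  Latitude: split at 2 digits → 61° and 56.46203′; 61 + 56.46203/60 = 61.9410338
  hemisphere S, so the sign is −
  Longitude: split at 3 digits → 135° and 20.26618′; 135 + 20.26618/60 = 135.3377697
  W ⇒ negate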